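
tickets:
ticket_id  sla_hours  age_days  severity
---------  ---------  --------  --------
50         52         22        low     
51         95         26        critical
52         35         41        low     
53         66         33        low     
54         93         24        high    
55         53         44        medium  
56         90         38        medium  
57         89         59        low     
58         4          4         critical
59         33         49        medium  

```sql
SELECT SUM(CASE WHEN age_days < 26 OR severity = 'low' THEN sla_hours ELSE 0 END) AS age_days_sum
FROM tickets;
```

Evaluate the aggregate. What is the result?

ticket_id=50: ✓ → 52
ticket_id=51: ✗
ticket_id=52: ✓ → 35
ticket_id=53: ✓ → 66
ticket_id=54: ✓ → 93
ticket_id=55: ✗
ticket_id=56: ✗
ticket_id=57: ✓ → 89
ticket_id=58: ✓ → 4
ticket_id=59: ✗
age_days_sum = 52 + 35 + 66 + 93 + 89 + 4 = 339

339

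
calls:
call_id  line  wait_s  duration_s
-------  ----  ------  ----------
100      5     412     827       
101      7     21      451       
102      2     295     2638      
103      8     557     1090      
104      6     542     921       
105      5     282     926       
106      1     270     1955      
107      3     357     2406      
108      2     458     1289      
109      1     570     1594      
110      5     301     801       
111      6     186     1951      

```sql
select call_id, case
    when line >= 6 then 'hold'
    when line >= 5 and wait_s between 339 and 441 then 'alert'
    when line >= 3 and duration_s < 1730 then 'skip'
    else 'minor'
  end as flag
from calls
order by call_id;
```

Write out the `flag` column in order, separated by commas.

call_id=100: line >= 5 and wait_s between 339 and 441 → alert
call_id=101: line >= 6 → hold
call_id=102: ELSE → minor
call_id=103: line >= 6 → hold
call_id=104: line >= 6 → hold
call_id=105: line >= 3 and duration_s < 1730 → skip
call_id=106: ELSE → minor
call_id=107: ELSE → minor
call_id=108: ELSE → minor
call_id=109: ELSE → minor
call_id=110: line >= 3 and duration_s < 1730 → skip
call_id=111: line >= 6 → hold

alert, hold, minor, hold, hold, skip, minor, minor, minor, minor, skip, hold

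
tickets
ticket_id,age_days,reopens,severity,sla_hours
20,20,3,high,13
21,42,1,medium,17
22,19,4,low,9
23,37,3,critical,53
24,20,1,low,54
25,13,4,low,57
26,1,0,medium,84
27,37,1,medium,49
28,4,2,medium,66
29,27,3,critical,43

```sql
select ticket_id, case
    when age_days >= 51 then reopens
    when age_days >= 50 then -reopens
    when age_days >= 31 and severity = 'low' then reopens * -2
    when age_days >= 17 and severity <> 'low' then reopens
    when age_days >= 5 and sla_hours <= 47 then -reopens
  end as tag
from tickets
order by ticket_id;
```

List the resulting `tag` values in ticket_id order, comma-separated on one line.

3, 1, -4, 3, NULL, NULL, NULL, 1, NULL, 3

ticket_id=20: age_days >= 17 and severity <> 'low' → 3
ticket_id=21: age_days >= 17 and severity <> 'low' → 1
ticket_id=22: age_days >= 5 and sla_hours <= 47 → -4
ticket_id=23: age_days >= 17 and severity <> 'low' → 3
ticket_id=24: (no match → NULL) → NULL
ticket_id=25: (no match → NULL) → NULL
ticket_id=26: (no match → NULL) → NULL
ticket_id=27: age_days >= 17 and severity <> 'low' → 1
ticket_id=28: (no match → NULL) → NULL
ticket_id=29: age_days >= 17 and severity <> 'low' → 3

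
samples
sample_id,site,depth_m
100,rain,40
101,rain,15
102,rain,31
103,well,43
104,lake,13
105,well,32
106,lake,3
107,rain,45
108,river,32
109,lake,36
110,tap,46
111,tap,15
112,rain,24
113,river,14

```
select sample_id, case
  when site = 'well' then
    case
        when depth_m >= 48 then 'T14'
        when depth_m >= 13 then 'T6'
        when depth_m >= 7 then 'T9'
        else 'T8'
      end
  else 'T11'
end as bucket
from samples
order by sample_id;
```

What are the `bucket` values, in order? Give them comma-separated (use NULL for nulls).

sample_id=100: site='rain' → outer ELSE → T11
sample_id=101: site='rain' → outer ELSE → T11
sample_id=102: site='rain' → outer ELSE → T11
sample_id=103: site='well' → inner[depth_m >= 13] → T6
sample_id=104: site='lake' → outer ELSE → T11
sample_id=105: site='well' → inner[depth_m >= 13] → T6
sample_id=106: site='lake' → outer ELSE → T11
sample_id=107: site='rain' → outer ELSE → T11
sample_id=108: site='river' → outer ELSE → T11
sample_id=109: site='lake' → outer ELSE → T11
sample_id=110: site='tap' → outer ELSE → T11
sample_id=111: site='tap' → outer ELSE → T11
sample_id=112: site='rain' → outer ELSE → T11
sample_id=113: site='river' → outer ELSE → T11

T11, T11, T11, T6, T11, T6, T11, T11, T11, T11, T11, T11, T11, T11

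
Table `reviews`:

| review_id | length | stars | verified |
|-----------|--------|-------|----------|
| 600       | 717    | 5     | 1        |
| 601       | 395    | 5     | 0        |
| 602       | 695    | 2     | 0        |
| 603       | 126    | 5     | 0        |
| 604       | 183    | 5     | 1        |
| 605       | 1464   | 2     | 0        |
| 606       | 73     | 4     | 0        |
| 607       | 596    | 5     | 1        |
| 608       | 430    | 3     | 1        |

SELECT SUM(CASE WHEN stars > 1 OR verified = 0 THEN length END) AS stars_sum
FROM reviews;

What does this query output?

4679

review_id=600: ✓ → 717
review_id=601: ✓ → 395
review_id=602: ✓ → 695
review_id=603: ✓ → 126
review_id=604: ✓ → 183
review_id=605: ✓ → 1464
review_id=606: ✓ → 73
review_id=607: ✓ → 596
review_id=608: ✓ → 430
stars_sum = 717 + 395 + 695 + 126 + 183 + 1464 + 73 + 596 + 430 = 4679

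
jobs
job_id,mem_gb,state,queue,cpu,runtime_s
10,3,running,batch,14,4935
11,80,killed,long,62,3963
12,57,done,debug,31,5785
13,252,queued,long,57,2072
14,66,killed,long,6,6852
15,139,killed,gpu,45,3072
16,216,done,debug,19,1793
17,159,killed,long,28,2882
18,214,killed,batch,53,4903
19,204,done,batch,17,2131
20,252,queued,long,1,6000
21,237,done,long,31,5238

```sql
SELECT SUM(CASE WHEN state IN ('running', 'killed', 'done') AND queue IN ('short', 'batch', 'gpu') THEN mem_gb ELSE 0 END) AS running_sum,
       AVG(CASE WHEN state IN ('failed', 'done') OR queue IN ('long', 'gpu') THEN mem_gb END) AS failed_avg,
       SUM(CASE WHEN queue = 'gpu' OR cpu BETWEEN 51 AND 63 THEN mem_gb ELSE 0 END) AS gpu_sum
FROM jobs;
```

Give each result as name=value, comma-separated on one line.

[running_sum: state IN ('running', 'killed', 'done') AND queue IN ('short', 'batch', 'gpu')]
job_id=10: ✓ → 3
job_id=11: ✗
job_id=12: ✗
job_id=13: ✗
job_id=14: ✗
job_id=15: ✓ → 139
job_id=16: ✗
job_id=17: ✗
job_id=18: ✓ → 214
job_id=19: ✓ → 204
job_id=20: ✗
job_id=21: ✗
running_sum = 3 + 139 + 214 + 204 = 560
—
[failed_avg: state IN ('failed', 'done') OR queue IN ('long', 'gpu')]
job_id=10: ✗
job_id=11: ✓ → 80
job_id=12: ✓ → 57
job_id=13: ✓ → 252
job_id=14: ✓ → 66
job_id=15: ✓ → 139
job_id=16: ✓ → 216
job_id=17: ✓ → 159
job_id=18: ✗
job_id=19: ✓ → 204
job_id=20: ✓ → 252
job_id=21: ✓ → 237
failed_avg = (80 + 57 + 252 + 66 + 139 + 216 + 159 + 204 + 252 + 237) / 10 = 166.2
—
[gpu_sum: queue = 'gpu' OR cpu BETWEEN 51 AND 63]
job_id=10: ✗
job_id=11: ✓ → 80
job_id=12: ✗
job_id=13: ✓ → 252
job_id=14: ✗
job_id=15: ✓ → 139
job_id=16: ✗
job_id=17: ✗
job_id=18: ✓ → 214
job_id=19: ✗
job_id=20: ✗
job_id=21: ✗
gpu_sum = 80 + 252 + 139 + 214 = 685

running_sum=560, failed_avg=166.2, gpu_sum=685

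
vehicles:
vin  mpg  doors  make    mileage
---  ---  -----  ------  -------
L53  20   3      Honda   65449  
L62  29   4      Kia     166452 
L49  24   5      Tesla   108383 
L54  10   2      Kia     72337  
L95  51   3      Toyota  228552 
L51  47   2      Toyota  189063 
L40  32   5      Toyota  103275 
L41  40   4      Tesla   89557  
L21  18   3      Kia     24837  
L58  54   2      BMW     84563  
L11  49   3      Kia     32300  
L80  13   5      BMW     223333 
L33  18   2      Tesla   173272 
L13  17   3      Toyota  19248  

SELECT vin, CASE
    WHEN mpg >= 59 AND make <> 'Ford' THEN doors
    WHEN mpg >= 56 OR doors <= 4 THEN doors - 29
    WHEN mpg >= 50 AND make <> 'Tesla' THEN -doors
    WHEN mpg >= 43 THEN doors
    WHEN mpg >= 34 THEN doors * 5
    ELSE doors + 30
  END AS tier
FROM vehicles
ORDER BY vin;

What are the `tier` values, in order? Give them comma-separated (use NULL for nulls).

-26, -26, -26, -27, 35, -25, 35, -27, -26, -27, -27, -25, 35, -26

vin=L11: mpg >= 56 OR doors <= 4 → -26
vin=L13: mpg >= 56 OR doors <= 4 → -26
vin=L21: mpg >= 56 OR doors <= 4 → -26
vin=L33: mpg >= 56 OR doors <= 4 → -27
vin=L40: ELSE → 35
vin=L41: mpg >= 56 OR doors <= 4 → -25
vin=L49: ELSE → 35
vin=L51: mpg >= 56 OR doors <= 4 → -27
vin=L53: mpg >= 56 OR doors <= 4 → -26
vin=L54: mpg >= 56 OR doors <= 4 → -27
vin=L58: mpg >= 56 OR doors <= 4 → -27
vin=L62: mpg >= 56 OR doors <= 4 → -25
vin=L80: ELSE → 35
vin=L95: mpg >= 56 OR doors <= 4 → -26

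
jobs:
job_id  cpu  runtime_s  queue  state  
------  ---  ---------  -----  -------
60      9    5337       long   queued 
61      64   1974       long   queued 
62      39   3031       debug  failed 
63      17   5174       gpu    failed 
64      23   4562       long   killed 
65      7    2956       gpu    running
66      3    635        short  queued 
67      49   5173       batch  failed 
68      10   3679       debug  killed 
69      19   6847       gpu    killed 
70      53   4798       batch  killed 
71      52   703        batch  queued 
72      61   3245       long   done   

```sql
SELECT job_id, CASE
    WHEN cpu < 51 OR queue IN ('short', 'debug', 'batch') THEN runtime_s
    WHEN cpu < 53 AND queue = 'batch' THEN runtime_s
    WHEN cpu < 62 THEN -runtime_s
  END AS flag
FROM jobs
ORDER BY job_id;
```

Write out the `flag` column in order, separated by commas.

job_id=60: cpu < 51 OR queue IN ('short', 'debug', 'batch') → 5337
job_id=61: (no match → NULL) → NULL
job_id=62: cpu < 51 OR queue IN ('short', 'debug', 'batch') → 3031
job_id=63: cpu < 51 OR queue IN ('short', 'debug', 'batch') → 5174
job_id=64: cpu < 51 OR queue IN ('short', 'debug', 'batch') → 4562
job_id=65: cpu < 51 OR queue IN ('short', 'debug', 'batch') → 2956
job_id=66: cpu < 51 OR queue IN ('short', 'debug', 'batch') → 635
job_id=67: cpu < 51 OR queue IN ('short', 'debug', 'batch') → 5173
job_id=68: cpu < 51 OR queue IN ('short', 'debug', 'batch') → 3679
job_id=69: cpu < 51 OR queue IN ('short', 'debug', 'batch') → 6847
job_id=70: cpu < 51 OR queue IN ('short', 'debug', 'batch') → 4798
job_id=71: cpu < 51 OR queue IN ('short', 'debug', 'batch') → 703
job_id=72: cpu < 62 → -3245

5337, NULL, 3031, 5174, 4562, 2956, 635, 5173, 3679, 6847, 4798, 703, -3245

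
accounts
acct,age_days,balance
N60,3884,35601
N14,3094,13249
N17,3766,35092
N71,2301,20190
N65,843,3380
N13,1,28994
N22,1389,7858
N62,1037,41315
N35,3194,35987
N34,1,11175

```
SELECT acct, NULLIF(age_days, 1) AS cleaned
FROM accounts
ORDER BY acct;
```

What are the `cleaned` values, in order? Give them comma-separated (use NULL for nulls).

NULL, 3094, 3766, 1389, NULL, 3194, 3884, 1037, 843, 2301

acct=N13: age_days=1 vs 1: equal → NULL
acct=N14: age_days=3094 vs 1: differ → 3094
acct=N17: age_days=3766 vs 1: differ → 3766
acct=N22: age_days=1389 vs 1: differ → 1389
acct=N34: age_days=1 vs 1: equal → NULL
acct=N35: age_days=3194 vs 1: differ → 3194
acct=N60: age_days=3884 vs 1: differ → 3884
acct=N62: age_days=1037 vs 1: differ → 1037
acct=N65: age_days=843 vs 1: differ → 843
acct=N71: age_days=2301 vs 1: differ → 2301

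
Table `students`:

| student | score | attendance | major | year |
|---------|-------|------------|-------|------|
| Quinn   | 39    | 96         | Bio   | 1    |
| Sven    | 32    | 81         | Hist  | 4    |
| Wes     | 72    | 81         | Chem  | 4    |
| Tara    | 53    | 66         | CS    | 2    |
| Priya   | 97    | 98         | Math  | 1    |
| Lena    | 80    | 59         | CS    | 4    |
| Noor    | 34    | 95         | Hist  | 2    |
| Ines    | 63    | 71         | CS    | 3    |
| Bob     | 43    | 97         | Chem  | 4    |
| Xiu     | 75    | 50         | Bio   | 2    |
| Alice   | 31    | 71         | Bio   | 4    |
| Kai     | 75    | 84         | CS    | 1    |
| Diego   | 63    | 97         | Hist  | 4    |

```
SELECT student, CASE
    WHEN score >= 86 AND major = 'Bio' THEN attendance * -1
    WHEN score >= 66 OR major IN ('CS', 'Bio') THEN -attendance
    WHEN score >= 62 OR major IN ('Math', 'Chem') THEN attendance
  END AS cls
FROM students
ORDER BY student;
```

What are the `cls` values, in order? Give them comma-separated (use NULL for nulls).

-71, 97, 97, -71, -84, -59, NULL, -98, -96, NULL, -66, -81, -50

student=Alice: score >= 66 OR major IN ('CS', 'Bio') → -71
student=Bob: score >= 62 OR major IN ('Math', 'Chem') → 97
student=Diego: score >= 62 OR major IN ('Math', 'Chem') → 97
student=Ines: score >= 66 OR major IN ('CS', 'Bio') → -71
student=Kai: score >= 66 OR major IN ('CS', 'Bio') → -84
student=Lena: score >= 66 OR major IN ('CS', 'Bio') → -59
student=Noor: (no match → NULL) → NULL
student=Priya: score >= 66 OR major IN ('CS', 'Bio') → -98
student=Quinn: score >= 66 OR major IN ('CS', 'Bio') → -96
student=Sven: (no match → NULL) → NULL
student=Tara: score >= 66 OR major IN ('CS', 'Bio') → -66
student=Wes: score >= 66 OR major IN ('CS', 'Bio') → -81
student=Xiu: score >= 66 OR major IN ('CS', 'Bio') → -50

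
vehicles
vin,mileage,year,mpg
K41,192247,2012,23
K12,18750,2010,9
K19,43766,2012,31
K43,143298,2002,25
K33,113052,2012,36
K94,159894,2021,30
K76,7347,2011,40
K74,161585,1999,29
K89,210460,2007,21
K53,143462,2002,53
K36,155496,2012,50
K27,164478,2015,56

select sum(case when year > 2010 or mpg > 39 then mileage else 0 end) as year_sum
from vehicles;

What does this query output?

979742

vin=K41: ✓ → 192247
vin=K12: ✗
vin=K19: ✓ → 43766
vin=K43: ✗
vin=K33: ✓ → 113052
vin=K94: ✓ → 159894
vin=K76: ✓ → 7347
vin=K74: ✗
vin=K89: ✗
vin=K53: ✓ → 143462
vin=K36: ✓ → 155496
vin=K27: ✓ → 164478
year_sum = 192247 + 43766 + 113052 + 159894 + 7347 + 143462 + 155496 + 164478 = 979742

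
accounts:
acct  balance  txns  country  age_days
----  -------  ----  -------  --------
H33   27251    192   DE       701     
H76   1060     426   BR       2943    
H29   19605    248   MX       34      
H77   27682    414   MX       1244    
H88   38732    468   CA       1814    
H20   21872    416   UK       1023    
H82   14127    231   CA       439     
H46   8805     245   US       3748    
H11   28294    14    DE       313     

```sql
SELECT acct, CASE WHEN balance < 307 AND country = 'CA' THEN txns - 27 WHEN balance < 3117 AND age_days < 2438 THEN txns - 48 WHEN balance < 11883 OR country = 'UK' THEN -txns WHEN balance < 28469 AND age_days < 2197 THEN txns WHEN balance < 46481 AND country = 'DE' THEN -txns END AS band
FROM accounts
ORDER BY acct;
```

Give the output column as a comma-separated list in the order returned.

acct=H11: balance < 28469 AND age_days < 2197 → 14
acct=H20: balance < 11883 OR country = 'UK' → -416
acct=H29: balance < 28469 AND age_days < 2197 → 248
acct=H33: balance < 28469 AND age_days < 2197 → 192
acct=H46: balance < 11883 OR country = 'UK' → -245
acct=H76: balance < 11883 OR country = 'UK' → -426
acct=H77: balance < 28469 AND age_days < 2197 → 414
acct=H82: balance < 28469 AND age_days < 2197 → 231
acct=H88: (no match → NULL) → NULL

14, -416, 248, 192, -245, -426, 414, 231, NULL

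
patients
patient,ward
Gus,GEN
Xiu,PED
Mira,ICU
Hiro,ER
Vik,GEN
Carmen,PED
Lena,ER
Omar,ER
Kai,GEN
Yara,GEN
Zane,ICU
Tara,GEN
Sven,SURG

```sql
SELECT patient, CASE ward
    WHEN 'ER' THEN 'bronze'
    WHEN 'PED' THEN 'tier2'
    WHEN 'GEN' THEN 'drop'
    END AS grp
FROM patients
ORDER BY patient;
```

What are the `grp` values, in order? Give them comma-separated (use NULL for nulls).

patient=Carmen: ward='PED' → tier2
patient=Gus: ward='GEN' → drop
patient=Hiro: ward='ER' → bronze
patient=Kai: ward='GEN' → drop
patient=Lena: ward='ER' → bronze
patient=Mira: (no match → NULL) → NULL
patient=Omar: ward='ER' → bronze
patient=Sven: (no match → NULL) → NULL
patient=Tara: ward='GEN' → drop
patient=Vik: ward='GEN' → drop
patient=Xiu: ward='PED' → tier2
patient=Yara: ward='GEN' → drop
patient=Zane: (no match → NULL) → NULL

tier2, drop, bronze, drop, bronze, NULL, bronze, NULL, drop, drop, tier2, drop, NULL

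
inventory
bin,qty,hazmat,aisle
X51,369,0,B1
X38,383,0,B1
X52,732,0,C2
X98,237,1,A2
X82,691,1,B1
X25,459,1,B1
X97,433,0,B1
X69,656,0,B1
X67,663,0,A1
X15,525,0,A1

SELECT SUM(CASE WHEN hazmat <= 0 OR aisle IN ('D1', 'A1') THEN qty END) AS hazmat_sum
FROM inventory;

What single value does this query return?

3761

bin=X51: ✓ → 369
bin=X38: ✓ → 383
bin=X52: ✓ → 732
bin=X98: ✗
bin=X82: ✗
bin=X25: ✗
bin=X97: ✓ → 433
bin=X69: ✓ → 656
bin=X67: ✓ → 663
bin=X15: ✓ → 525
hazmat_sum = 369 + 383 + 732 + 433 + 656 + 663 + 525 = 3761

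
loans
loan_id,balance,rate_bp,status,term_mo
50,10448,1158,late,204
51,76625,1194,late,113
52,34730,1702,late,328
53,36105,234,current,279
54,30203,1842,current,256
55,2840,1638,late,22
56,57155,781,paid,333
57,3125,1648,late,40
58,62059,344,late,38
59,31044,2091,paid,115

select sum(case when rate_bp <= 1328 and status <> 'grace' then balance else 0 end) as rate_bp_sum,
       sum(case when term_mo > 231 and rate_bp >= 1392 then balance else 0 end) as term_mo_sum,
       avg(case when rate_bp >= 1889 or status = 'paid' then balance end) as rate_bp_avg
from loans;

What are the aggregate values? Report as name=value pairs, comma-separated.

rate_bp_sum=242392, term_mo_sum=64933, rate_bp_avg=44099.5

[rate_bp_sum: rate_bp <= 1328 and status <> 'grace']
loan_id=50: ✓ → 10448
loan_id=51: ✓ → 76625
loan_id=52: ✗
loan_id=53: ✓ → 36105
loan_id=54: ✗
loan_id=55: ✗
loan_id=56: ✓ → 57155
loan_id=57: ✗
loan_id=58: ✓ → 62059
loan_id=59: ✗
rate_bp_sum = 10448 + 76625 + 36105 + 57155 + 62059 = 242392
—
[term_mo_sum: term_mo > 231 and rate_bp >= 1392]
loan_id=50: ✗
loan_id=51: ✗
loan_id=52: ✓ → 34730
loan_id=53: ✗
loan_id=54: ✓ → 30203
loan_id=55: ✗
loan_id=56: ✗
loan_id=57: ✗
loan_id=58: ✗
loan_id=59: ✗
term_mo_sum = 34730 + 30203 = 64933
—
[rate_bp_avg: rate_bp >= 1889 or status = 'paid']
loan_id=50: ✗
loan_id=51: ✗
loan_id=52: ✗
loan_id=53: ✗
loan_id=54: ✗
loan_id=55: ✗
loan_id=56: ✓ → 57155
loan_id=57: ✗
loan_id=58: ✗
loan_id=59: ✓ → 31044
rate_bp_avg = (57155 + 31044) / 2 = 44099.5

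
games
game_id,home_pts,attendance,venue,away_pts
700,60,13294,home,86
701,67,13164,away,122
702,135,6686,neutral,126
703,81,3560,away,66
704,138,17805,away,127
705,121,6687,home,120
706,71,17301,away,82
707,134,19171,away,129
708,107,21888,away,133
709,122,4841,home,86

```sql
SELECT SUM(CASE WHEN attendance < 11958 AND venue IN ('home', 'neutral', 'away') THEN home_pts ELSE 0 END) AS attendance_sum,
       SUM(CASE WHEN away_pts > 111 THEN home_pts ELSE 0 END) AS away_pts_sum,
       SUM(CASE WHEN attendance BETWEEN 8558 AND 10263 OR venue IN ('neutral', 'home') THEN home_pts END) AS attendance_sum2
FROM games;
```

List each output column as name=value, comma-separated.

[attendance_sum: attendance < 11958 AND venue IN ('home', 'neutral', 'away')]
game_id=700: ✗
game_id=701: ✗
game_id=702: ✓ → 135
game_id=703: ✓ → 81
game_id=704: ✗
game_id=705: ✓ → 121
game_id=706: ✗
game_id=707: ✗
game_id=708: ✗
game_id=709: ✓ → 122
attendance_sum = 135 + 81 + 121 + 122 = 459
—
[away_pts_sum: away_pts > 111]
game_id=700: ✗
game_id=701: ✓ → 67
game_id=702: ✓ → 135
game_id=703: ✗
game_id=704: ✓ → 138
game_id=705: ✓ → 121
game_id=706: ✗
game_id=707: ✓ → 134
game_id=708: ✓ → 107
game_id=709: ✗
away_pts_sum = 67 + 135 + 138 + 121 + 134 + 107 = 702
—
[attendance_sum2: attendance BETWEEN 8558 AND 10263 OR venue IN ('neutral', 'home')]
game_id=700: ✓ → 60
game_id=701: ✗
game_id=702: ✓ → 135
game_id=703: ✗
game_id=704: ✗
game_id=705: ✓ → 121
game_id=706: ✗
game_id=707: ✗
game_id=708: ✗
game_id=709: ✓ → 122
attendance_sum2 = 60 + 135 + 121 + 122 = 438

attendance_sum=459, away_pts_sum=702, attendance_sum2=438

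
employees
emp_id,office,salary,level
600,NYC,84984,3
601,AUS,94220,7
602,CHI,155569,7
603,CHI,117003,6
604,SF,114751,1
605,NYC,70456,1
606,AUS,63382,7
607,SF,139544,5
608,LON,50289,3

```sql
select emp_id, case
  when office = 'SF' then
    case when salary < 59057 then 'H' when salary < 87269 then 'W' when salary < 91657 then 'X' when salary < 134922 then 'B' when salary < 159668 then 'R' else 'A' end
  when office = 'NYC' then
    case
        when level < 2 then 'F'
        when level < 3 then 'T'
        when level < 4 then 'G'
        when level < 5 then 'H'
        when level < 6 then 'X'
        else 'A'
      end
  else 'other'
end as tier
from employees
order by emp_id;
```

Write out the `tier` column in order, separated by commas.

G, other, other, other, B, F, other, R, other

emp_id=600: office='NYC' → inner[level < 4] → G
emp_id=601: office='AUS' → outer ELSE → other
emp_id=602: office='CHI' → outer ELSE → other
emp_id=603: office='CHI' → outer ELSE → other
emp_id=604: office='SF' → inner[salary < 134922] → B
emp_id=605: office='NYC' → inner[level < 2] → F
emp_id=606: office='AUS' → outer ELSE → other
emp_id=607: office='SF' → inner[salary < 159668] → R
emp_id=608: office='LON' → outer ELSE → other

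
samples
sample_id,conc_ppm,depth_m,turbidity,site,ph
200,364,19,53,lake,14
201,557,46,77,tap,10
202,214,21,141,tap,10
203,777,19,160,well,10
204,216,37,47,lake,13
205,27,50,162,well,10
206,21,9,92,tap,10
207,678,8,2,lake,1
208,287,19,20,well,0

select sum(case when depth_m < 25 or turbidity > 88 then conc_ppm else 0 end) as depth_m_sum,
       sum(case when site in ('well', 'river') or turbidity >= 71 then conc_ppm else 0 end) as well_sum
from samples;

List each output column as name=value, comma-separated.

depth_m_sum=2368, well_sum=1883

[depth_m_sum: depth_m < 25 or turbidity > 88]
sample_id=200: ✓ → 364
sample_id=201: ✗
sample_id=202: ✓ → 214
sample_id=203: ✓ → 777
sample_id=204: ✗
sample_id=205: ✓ → 27
sample_id=206: ✓ → 21
sample_id=207: ✓ → 678
sample_id=208: ✓ → 287
depth_m_sum = 364 + 214 + 777 + 27 + 21 + 678 + 287 = 2368
—
[well_sum: site in ('well', 'river') or turbidity >= 71]
sample_id=200: ✗
sample_id=201: ✓ → 557
sample_id=202: ✓ → 214
sample_id=203: ✓ → 777
sample_id=204: ✗
sample_id=205: ✓ → 27
sample_id=206: ✓ → 21
sample_id=207: ✗
sample_id=208: ✓ → 287
well_sum = 557 + 214 + 777 + 27 + 21 + 287 = 1883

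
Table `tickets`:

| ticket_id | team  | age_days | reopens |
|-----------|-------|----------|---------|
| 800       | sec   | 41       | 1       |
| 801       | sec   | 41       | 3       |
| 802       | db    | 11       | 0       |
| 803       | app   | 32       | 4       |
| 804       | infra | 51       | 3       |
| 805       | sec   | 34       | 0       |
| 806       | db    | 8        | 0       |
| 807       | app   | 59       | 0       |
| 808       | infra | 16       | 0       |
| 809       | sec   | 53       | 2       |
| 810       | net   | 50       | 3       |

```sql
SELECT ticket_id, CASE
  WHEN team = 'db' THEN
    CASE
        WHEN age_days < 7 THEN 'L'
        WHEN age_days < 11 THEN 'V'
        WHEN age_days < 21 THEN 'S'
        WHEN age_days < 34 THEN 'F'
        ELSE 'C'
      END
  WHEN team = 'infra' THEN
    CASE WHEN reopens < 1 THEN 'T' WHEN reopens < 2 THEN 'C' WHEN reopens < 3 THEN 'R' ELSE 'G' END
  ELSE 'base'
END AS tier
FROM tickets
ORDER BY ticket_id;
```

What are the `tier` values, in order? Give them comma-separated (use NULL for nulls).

base, base, S, base, G, base, V, base, T, base, base

ticket_id=800: team='sec' → outer ELSE → base
ticket_id=801: team='sec' → outer ELSE → base
ticket_id=802: team='db' → inner[age_days < 21] → S
ticket_id=803: team='app' → outer ELSE → base
ticket_id=804: team='infra' → inner[ELSE] → G
ticket_id=805: team='sec' → outer ELSE → base
ticket_id=806: team='db' → inner[age_days < 11] → V
ticket_id=807: team='app' → outer ELSE → base
ticket_id=808: team='infra' → inner[reopens < 1] → T
ticket_id=809: team='sec' → outer ELSE → base
ticket_id=810: team='net' → outer ELSE → base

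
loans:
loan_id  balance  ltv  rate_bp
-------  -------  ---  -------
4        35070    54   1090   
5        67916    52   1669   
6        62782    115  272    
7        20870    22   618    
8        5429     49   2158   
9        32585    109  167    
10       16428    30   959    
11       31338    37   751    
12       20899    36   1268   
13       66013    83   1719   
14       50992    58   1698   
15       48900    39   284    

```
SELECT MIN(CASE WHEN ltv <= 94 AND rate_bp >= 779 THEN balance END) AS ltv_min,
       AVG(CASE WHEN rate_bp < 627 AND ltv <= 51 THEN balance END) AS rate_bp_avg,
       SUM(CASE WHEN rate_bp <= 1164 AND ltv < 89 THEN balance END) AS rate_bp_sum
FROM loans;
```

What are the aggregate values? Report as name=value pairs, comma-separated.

ltv_min=5429, rate_bp_avg=34885, rate_bp_sum=152606

[ltv_min: ltv <= 94 AND rate_bp >= 779]
loan_id=4: ✓ → 35070
loan_id=5: ✓ → 67916
loan_id=6: ✗
loan_id=7: ✗
loan_id=8: ✓ → 5429
loan_id=9: ✗
loan_id=10: ✓ → 16428
loan_id=11: ✗
loan_id=12: ✓ → 20899
loan_id=13: ✓ → 66013
loan_id=14: ✓ → 50992
loan_id=15: ✗
ltv_min = MIN(35070, 67916, 5429, 16428, 20899, 66013, 50992) = 5429
—
[rate_bp_avg: rate_bp < 627 AND ltv <= 51]
loan_id=4: ✗
loan_id=5: ✗
loan_id=6: ✗
loan_id=7: ✓ → 20870
loan_id=8: ✗
loan_id=9: ✗
loan_id=10: ✗
loan_id=11: ✗
loan_id=12: ✗
loan_id=13: ✗
loan_id=14: ✗
loan_id=15: ✓ → 48900
rate_bp_avg = (20870 + 48900) / 2 = 34885
—
[rate_bp_sum: rate_bp <= 1164 AND ltv < 89]
loan_id=4: ✓ → 35070
loan_id=5: ✗
loan_id=6: ✗
loan_id=7: ✓ → 20870
loan_id=8: ✗
loan_id=9: ✗
loan_id=10: ✓ → 16428
loan_id=11: ✓ → 31338
loan_id=12: ✗
loan_id=13: ✗
loan_id=14: ✗
loan_id=15: ✓ → 48900
rate_bp_sum = 35070 + 20870 + 16428 + 31338 + 48900 = 152606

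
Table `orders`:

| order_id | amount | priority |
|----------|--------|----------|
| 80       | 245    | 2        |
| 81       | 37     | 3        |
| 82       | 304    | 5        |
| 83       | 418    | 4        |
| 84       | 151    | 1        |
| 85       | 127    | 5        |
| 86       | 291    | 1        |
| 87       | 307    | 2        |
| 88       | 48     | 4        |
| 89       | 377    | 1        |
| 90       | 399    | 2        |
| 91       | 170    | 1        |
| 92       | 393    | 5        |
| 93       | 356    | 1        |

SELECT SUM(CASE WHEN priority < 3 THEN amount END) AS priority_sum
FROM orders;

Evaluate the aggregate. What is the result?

2296

order_id=80: ✓ → 245
order_id=81: ✗
order_id=82: ✗
order_id=83: ✗
order_id=84: ✓ → 151
order_id=85: ✗
order_id=86: ✓ → 291
order_id=87: ✓ → 307
order_id=88: ✗
order_id=89: ✓ → 377
order_id=90: ✓ → 399
order_id=91: ✓ → 170
order_id=92: ✗
order_id=93: ✓ → 356
priority_sum = 245 + 151 + 291 + 307 + 377 + 399 + 170 + 356 = 2296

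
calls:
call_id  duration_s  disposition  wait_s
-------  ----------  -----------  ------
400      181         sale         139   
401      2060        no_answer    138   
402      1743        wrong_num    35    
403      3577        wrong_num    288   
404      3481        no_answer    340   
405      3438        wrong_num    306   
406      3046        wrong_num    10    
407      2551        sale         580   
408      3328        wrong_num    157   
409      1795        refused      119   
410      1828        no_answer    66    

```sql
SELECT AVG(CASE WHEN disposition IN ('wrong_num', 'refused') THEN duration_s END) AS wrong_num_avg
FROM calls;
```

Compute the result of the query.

2821.1666666667

call_id=400: ✗
call_id=401: ✗
call_id=402: ✓ → 1743
call_id=403: ✓ → 3577
call_id=404: ✗
call_id=405: ✓ → 3438
call_id=406: ✓ → 3046
call_id=407: ✗
call_id=408: ✓ → 3328
call_id=409: ✓ → 1795
call_id=410: ✗
wrong_num_avg = (1743 + 3577 + 3438 + 3046 + 3328 + 1795) / 6 = 2821.1666666667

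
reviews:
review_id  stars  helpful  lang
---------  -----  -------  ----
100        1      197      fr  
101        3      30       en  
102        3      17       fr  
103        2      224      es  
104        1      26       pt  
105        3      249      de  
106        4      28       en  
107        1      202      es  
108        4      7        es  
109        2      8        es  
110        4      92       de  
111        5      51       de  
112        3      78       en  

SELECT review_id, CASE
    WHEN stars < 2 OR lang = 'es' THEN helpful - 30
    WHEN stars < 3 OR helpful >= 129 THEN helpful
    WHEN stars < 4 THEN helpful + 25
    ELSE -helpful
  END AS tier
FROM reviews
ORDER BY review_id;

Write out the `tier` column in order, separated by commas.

review_id=100: stars < 2 OR lang = 'es' → 167
review_id=101: stars < 4 → 55
review_id=102: stars < 4 → 42
review_id=103: stars < 2 OR lang = 'es' → 194
review_id=104: stars < 2 OR lang = 'es' → -4
review_id=105: stars < 3 OR helpful >= 129 → 249
review_id=106: ELSE → -28
review_id=107: stars < 2 OR lang = 'es' → 172
review_id=108: stars < 2 OR lang = 'es' → -23
review_id=109: stars < 2 OR lang = 'es' → -22
review_id=110: ELSE → -92
review_id=111: ELSE → -51
review_id=112: stars < 4 → 103

167, 55, 42, 194, -4, 249, -28, 172, -23, -22, -92, -51, 103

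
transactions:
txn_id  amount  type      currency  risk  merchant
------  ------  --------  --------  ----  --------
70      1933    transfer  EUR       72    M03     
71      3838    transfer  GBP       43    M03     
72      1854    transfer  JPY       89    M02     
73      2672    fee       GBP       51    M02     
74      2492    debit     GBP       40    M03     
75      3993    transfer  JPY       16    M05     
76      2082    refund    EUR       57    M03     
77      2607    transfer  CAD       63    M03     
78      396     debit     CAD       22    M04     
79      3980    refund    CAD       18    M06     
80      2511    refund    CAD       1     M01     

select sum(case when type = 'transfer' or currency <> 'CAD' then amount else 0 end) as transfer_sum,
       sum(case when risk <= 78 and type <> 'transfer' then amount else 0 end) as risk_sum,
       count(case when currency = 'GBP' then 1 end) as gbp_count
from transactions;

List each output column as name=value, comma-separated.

[transfer_sum: type = 'transfer' or currency <> 'CAD']
txn_id=70: ✓ → 1933
txn_id=71: ✓ → 3838
txn_id=72: ✓ → 1854
txn_id=73: ✓ → 2672
txn_id=74: ✓ → 2492
txn_id=75: ✓ → 3993
txn_id=76: ✓ → 2082
txn_id=77: ✓ → 2607
txn_id=78: ✗
txn_id=79: ✗
txn_id=80: ✗
transfer_sum = 1933 + 3838 + 1854 + 2672 + 2492 + 3993 + 2082 + 2607 = 21471
—
[risk_sum: risk <= 78 and type <> 'transfer']
txn_id=70: ✗
txn_id=71: ✗
txn_id=72: ✗
txn_id=73: ✓ → 2672
txn_id=74: ✓ → 2492
txn_id=75: ✗
txn_id=76: ✓ → 2082
txn_id=77: ✗
txn_id=78: ✓ → 396
txn_id=79: ✓ → 3980
txn_id=80: ✓ → 2511
risk_sum = 2672 + 2492 + 2082 + 396 + 3980 + 2511 = 14133
—
[gbp_count: currency = 'GBP']
txn_id=70: ✗
txn_id=71: ✓ → 1
txn_id=72: ✗
txn_id=73: ✓ → 1
txn_id=74: ✓ → 1
txn_id=75: ✗
txn_id=76: ✗
txn_id=77: ✗
txn_id=78: ✗
txn_id=79: ✗
txn_id=80: ✗
gbp_count = COUNT(1, 1, 1) = 3

transfer_sum=21471, risk_sum=14133, gbp_count=3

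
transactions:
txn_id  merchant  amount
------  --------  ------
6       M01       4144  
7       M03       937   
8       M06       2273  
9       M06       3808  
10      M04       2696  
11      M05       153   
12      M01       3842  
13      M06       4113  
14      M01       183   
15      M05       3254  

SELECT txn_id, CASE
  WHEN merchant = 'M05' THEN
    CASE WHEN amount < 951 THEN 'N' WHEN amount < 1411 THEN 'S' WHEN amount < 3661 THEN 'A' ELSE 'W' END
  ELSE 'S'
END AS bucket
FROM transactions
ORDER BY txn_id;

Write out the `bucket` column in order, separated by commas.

S, S, S, S, S, N, S, S, S, A

txn_id=6: merchant='M01' → outer ELSE → S
txn_id=7: merchant='M03' → outer ELSE → S
txn_id=8: merchant='M06' → outer ELSE → S
txn_id=9: merchant='M06' → outer ELSE → S
txn_id=10: merchant='M04' → outer ELSE → S
txn_id=11: merchant='M05' → inner[amount < 951] → N
txn_id=12: merchant='M01' → outer ELSE → S
txn_id=13: merchant='M06' → outer ELSE → S
txn_id=14: merchant='M01' → outer ELSE → S
txn_id=15: merchant='M05' → inner[amount < 3661] → A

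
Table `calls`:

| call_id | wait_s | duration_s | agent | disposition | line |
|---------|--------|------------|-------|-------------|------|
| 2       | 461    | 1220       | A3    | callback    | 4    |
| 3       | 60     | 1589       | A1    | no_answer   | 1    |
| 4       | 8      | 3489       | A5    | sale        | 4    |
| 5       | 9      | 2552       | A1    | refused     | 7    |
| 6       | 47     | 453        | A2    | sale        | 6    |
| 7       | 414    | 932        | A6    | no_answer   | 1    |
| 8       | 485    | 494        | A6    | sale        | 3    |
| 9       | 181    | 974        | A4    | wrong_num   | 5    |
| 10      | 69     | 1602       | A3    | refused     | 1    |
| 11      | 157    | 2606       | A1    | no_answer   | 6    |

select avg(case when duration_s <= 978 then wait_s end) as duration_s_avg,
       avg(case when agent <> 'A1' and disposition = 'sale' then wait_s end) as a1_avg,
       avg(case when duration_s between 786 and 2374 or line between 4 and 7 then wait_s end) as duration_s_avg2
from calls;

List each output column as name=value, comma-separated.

duration_s_avg=281.75, a1_avg=180, duration_s_avg2=156.2222222222

[duration_s_avg: duration_s <= 978]
call_id=2: ✗
call_id=3: ✗
call_id=4: ✗
call_id=5: ✗
call_id=6: ✓ → 47
call_id=7: ✓ → 414
call_id=8: ✓ → 485
call_id=9: ✓ → 181
call_id=10: ✗
call_id=11: ✗
duration_s_avg = (47 + 414 + 485 + 181) / 4 = 281.75
—
[a1_avg: agent <> 'A1' and disposition = 'sale']
call_id=2: ✗
call_id=3: ✗
call_id=4: ✓ → 8
call_id=5: ✗
call_id=6: ✓ → 47
call_id=7: ✗
call_id=8: ✓ → 485
call_id=9: ✗
call_id=10: ✗
call_id=11: ✗
a1_avg = (8 + 47 + 485) / 3 = 180
—
[duration_s_avg2: duration_s between 786 and 2374 or line between 4 and 7]
call_id=2: ✓ → 461
call_id=3: ✓ → 60
call_id=4: ✓ → 8
call_id=5: ✓ → 9
call_id=6: ✓ → 47
call_id=7: ✓ → 414
call_id=8: ✗
call_id=9: ✓ → 181
call_id=10: ✓ → 69
call_id=11: ✓ → 157
duration_s_avg2 = (461 + 60 + 8 + 9 + 47 + 414 + 181 + 69 + 157) / 9 = 156.2222222222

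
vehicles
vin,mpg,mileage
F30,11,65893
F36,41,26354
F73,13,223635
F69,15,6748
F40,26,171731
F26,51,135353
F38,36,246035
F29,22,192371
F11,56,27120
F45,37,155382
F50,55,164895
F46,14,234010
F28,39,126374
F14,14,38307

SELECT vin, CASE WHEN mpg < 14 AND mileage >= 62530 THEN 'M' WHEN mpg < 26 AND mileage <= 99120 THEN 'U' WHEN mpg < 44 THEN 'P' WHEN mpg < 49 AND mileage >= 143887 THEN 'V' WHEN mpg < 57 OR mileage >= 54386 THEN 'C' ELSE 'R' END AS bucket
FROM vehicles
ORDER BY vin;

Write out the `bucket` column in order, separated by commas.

vin=F11: mpg < 57 OR mileage >= 54386 → C
vin=F14: mpg < 26 AND mileage <= 99120 → U
vin=F26: mpg < 57 OR mileage >= 54386 → C
vin=F28: mpg < 44 → P
vin=F29: mpg < 44 → P
vin=F30: mpg < 14 AND mileage >= 62530 → M
vin=F36: mpg < 44 → P
vin=F38: mpg < 44 → P
vin=F40: mpg < 44 → P
vin=F45: mpg < 44 → P
vin=F46: mpg < 44 → P
vin=F50: mpg < 57 OR mileage >= 54386 → C
vin=F69: mpg < 26 AND mileage <= 99120 → U
vin=F73: mpg < 14 AND mileage >= 62530 → M

C, U, C, P, P, M, P, P, P, P, P, C, U, M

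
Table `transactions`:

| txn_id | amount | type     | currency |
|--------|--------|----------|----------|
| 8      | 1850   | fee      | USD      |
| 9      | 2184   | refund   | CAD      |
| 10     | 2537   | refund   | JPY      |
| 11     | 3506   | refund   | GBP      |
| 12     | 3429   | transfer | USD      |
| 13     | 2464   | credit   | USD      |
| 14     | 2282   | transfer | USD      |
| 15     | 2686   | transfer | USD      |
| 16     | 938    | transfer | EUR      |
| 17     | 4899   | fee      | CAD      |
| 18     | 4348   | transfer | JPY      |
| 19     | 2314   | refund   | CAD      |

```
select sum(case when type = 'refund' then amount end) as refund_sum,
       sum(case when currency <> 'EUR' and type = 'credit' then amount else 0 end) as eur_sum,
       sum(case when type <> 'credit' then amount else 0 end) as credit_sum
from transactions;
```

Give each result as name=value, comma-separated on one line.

[refund_sum: type = 'refund']
txn_id=8: ✗
txn_id=9: ✓ → 2184
txn_id=10: ✓ → 2537
txn_id=11: ✓ → 3506
txn_id=12: ✗
txn_id=13: ✗
txn_id=14: ✗
txn_id=15: ✗
txn_id=16: ✗
txn_id=17: ✗
txn_id=18: ✗
txn_id=19: ✓ → 2314
refund_sum = 2184 + 2537 + 3506 + 2314 = 10541
—
[eur_sum: currency <> 'EUR' and type = 'credit']
txn_id=8: ✗
txn_id=9: ✗
txn_id=10: ✗
txn_id=11: ✗
txn_id=12: ✗
txn_id=13: ✓ → 2464
txn_id=14: ✗
txn_id=15: ✗
txn_id=16: ✗
txn_id=17: ✗
txn_id=18: ✗
txn_id=19: ✗
eur_sum = 2464
—
[credit_sum: type <> 'credit']
txn_id=8: ✓ → 1850
txn_id=9: ✓ → 2184
txn_id=10: ✓ → 2537
txn_id=11: ✓ → 3506
txn_id=12: ✓ → 3429
txn_id=13: ✗
txn_id=14: ✓ → 2282
txn_id=15: ✓ → 2686
txn_id=16: ✓ → 938
txn_id=17: ✓ → 4899
txn_id=18: ✓ → 4348
txn_id=19: ✓ → 2314
credit_sum = 1850 + 2184 + 2537 + 3506 + 3429 + 2282 + 2686 + 938 + 4899 + 4348 + 2314 = 30973

refund_sum=10541, eur_sum=2464, credit_sum=30973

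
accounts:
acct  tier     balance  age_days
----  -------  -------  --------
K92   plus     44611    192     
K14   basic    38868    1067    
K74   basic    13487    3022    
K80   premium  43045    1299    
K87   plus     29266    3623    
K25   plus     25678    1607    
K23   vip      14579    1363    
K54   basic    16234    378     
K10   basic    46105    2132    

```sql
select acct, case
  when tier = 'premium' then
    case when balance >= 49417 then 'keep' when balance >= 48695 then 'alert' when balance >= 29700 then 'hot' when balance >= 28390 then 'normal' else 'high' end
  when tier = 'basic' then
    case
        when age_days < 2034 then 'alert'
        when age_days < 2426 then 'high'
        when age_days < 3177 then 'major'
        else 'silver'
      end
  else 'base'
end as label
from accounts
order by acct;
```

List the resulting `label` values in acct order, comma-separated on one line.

high, alert, base, base, alert, major, hot, base, base

acct=K10: tier='basic' → inner[age_days < 2426] → high
acct=K14: tier='basic' → inner[age_days < 2034] → alert
acct=K23: tier='vip' → outer ELSE → base
acct=K25: tier='plus' → outer ELSE → base
acct=K54: tier='basic' → inner[age_days < 2034] → alert
acct=K74: tier='basic' → inner[age_days < 3177] → major
acct=K80: tier='premium' → inner[balance >= 29700] → hot
acct=K87: tier='plus' → outer ELSE → base
acct=K92: tier='plus' → outer ELSE → base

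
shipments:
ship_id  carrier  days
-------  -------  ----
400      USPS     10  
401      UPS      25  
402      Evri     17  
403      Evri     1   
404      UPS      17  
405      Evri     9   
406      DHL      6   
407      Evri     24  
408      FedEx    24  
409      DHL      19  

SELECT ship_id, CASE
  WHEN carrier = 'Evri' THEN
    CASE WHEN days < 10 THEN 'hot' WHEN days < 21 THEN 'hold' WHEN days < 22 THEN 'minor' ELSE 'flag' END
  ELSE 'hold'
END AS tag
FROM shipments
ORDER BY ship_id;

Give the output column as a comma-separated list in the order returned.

hold, hold, hold, hot, hold, hot, hold, flag, hold, hold

ship_id=400: carrier='USPS' → outer ELSE → hold
ship_id=401: carrier='UPS' → outer ELSE → hold
ship_id=402: carrier='Evri' → inner[days < 21] → hold
ship_id=403: carrier='Evri' → inner[days < 10] → hot
ship_id=404: carrier='UPS' → outer ELSE → hold
ship_id=405: carrier='Evri' → inner[days < 10] → hot
ship_id=406: carrier='DHL' → outer ELSE → hold
ship_id=407: carrier='Evri' → inner[ELSE] → flag
ship_id=408: carrier='FedEx' → outer ELSE → hold
ship_id=409: carrier='DHL' → outer ELSE → hold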